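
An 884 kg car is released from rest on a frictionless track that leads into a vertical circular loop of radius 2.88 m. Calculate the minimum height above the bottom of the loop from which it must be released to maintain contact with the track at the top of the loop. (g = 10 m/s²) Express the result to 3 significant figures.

At the top, for minimum speed gravity alone supplies the centripetal force: mg = mv_top²/r ⇒ v_top² = gr = 28.80 m²/s²
Energy conservation from release height h to the top (height 2r): mgh = ½mv_top² + mg(2r)
h = v_top²/(2g) + 2r = r/2 + 2r = 5r/2 = 7.200 m

h = 7.20 m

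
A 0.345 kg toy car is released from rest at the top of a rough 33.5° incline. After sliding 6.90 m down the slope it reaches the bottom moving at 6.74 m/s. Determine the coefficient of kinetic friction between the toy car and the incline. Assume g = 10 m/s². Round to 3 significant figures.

μ_k = 0.267

The energy dissipated by friction is the PE lost minus the KE gained:
mgL sinθ = 13.139 J; ½mv² = 7.8363 J
W_f = 13.139 − 7.8363 = 5.303 J
μ_k = W_f/(mg cosθ · L) = 5.303/(2.877 × 6.90) = 0.2671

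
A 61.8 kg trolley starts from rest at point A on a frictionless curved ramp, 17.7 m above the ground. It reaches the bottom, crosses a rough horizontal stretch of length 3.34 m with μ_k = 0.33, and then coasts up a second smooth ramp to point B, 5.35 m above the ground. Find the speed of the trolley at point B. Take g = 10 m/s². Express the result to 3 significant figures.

Energy at A: mgh₁ = (61.8)(10)(17.7) = 10939 J
Friction loss: W_f = μ_k mg d = 681.2 J
At B: ½mv² + mgh₂ = mgh₁ − W_f
½mv² = 10939 − 681.2 − 3306.3 = 6951.1 J
v = √(2 × 6951.1/61.8) = 15.00 m/s

v = 15.0 m/s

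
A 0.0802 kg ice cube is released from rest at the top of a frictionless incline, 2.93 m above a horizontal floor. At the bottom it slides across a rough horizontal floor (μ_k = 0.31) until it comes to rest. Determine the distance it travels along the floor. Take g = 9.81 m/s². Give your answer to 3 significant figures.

d = 9.45 m

Energy at the top = energy at the end + work done against friction:
At rest all PE has been dissipated by friction: mgh = μ_k m g d
d = h/μ_k = 2.93/0.31 = 9.452 m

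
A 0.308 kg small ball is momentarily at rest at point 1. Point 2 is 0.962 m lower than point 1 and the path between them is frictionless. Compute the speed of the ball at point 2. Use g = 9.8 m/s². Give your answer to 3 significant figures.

Equating total energy at the two states: mgh = ½mv²
v = √(2gh) = √(2 × 9.8 × 0.962) = √18.855 = 4.342 m/s

v = 4.34 m/s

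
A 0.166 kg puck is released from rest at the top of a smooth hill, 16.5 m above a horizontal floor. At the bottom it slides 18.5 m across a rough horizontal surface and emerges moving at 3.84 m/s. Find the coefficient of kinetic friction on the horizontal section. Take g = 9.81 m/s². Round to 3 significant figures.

Energy at the top = energy at the end + work done against friction:
mgh = ½mv² + μ_k m g d
mgh = 26.870 J; ½mv² = 1.2239 J
W_f = 26.870 − 1.2239 = 25.65 J
μ_k = W_f/(mg·d) = 25.65/(1.628 × 18.5) = 0.8513

μ_k = 0.851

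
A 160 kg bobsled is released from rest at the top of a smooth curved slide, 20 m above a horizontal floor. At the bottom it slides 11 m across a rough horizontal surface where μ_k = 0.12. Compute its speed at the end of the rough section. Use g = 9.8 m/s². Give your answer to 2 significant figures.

v = 19 m/s

Applying the work–energy principle:
mgh = ½mv² + μ_k m g d
W_f = μ_k mg d = (0.12)(160)(9.8)(11) = 2070 J
½mv² = mgh − W_f = 31360 − 2070 = 29290 J
v = √(2 × 29290/160) = 19.13 m/s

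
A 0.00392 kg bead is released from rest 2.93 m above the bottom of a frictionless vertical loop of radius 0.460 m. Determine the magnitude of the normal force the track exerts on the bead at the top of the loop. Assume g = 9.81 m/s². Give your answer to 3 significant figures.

N = 0.298 N

Energy from release to top (height 2r): mgh = ½mv_top² + mg(2r)
v_top² = 2g(h − 2r) = 2(9.81)(2.93 − 0.9200) = 39.436 m²/s²
At the top, both N and weight point toward the centre: N + mg = mv_top²/r
N = m(v_top²/r − g) = 0.00392(39.436/0.460 − 9.81) = 0.2976 N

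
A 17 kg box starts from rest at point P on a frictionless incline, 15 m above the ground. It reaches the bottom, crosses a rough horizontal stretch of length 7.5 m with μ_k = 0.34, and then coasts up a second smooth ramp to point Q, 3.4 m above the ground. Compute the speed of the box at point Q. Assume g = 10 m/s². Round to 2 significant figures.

Energy at P: mgh₁ = (17)(10)(15) = 2550.0 J
Friction loss: W_f = μ_k mg d = 433.5 J
At Q: ½mv² + mgh₂ = mgh₁ − W_f
½mv² = 2550.0 − 433.5 − 578.00 = 1538.5 J
v = √(2 × 1538.5/17) = 13.45 m/s

v = 13 m/s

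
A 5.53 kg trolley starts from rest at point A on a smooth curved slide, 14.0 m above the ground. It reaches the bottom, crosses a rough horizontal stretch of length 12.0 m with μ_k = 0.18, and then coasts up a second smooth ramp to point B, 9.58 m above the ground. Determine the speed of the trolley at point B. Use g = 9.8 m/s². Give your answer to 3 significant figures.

v = 6.66 m/s

Energy at A: mgh₁ = (5.53)(9.8)(14.0) = 758.72 J
Friction loss: W_f = μ_k mg d = 117.1 J
At B: ½mv² + mgh₂ = mgh₁ − W_f
½mv² = 758.72 − 117.1 − 519.18 = 122.48 J
v = √(2 × 122.48/5.53) = 6.656 m/s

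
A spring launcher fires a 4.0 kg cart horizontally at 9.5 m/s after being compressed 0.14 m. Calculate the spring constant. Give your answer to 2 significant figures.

½kx² = ½mv²
k = mv²/x² = (4.0)(9.5)²/(0.14)² = 18418 N/m

k = 18000 N/m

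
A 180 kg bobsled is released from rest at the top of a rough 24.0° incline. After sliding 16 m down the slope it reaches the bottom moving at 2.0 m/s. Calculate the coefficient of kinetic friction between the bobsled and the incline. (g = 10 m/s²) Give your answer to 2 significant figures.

Energy balance down the incline: mg L sinθ − ½mv² = μ_k (mg cosθ) L
mgL sinθ = 11714 J; ½mv² = 360.00 J
W_f = 11714 − 360.00 = 11354 J
μ_k = W_f/(mg cosθ · L) = 11354/(1644 × 16) = 0.4315

μ_k = 0.43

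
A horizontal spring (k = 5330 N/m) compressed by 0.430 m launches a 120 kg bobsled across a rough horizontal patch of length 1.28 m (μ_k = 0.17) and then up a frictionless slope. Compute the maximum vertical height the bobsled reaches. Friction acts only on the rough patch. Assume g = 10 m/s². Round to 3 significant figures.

Spring energy: E₀ = ½kx² = ½(5330)(0.430)² = 492.76 J
Friction: W_f = μ_k mg d = (0.17)(120)(10)(1.28) = 261.1 J
Energy at base of ramp: E = 492.76 − 261.1 = 231.64 J
At max height all remaining energy is PE: mgh = E ⇒ h = E/(mg) = 231.64/(120 × 10) = 0.1930 m

h = 0.193 m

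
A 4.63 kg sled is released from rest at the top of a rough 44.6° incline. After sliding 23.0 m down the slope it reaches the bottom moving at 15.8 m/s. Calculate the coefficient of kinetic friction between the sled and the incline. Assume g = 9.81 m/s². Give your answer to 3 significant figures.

mgh = ½mv² + μ_k (mg cosθ) L, with h = L sinθ
mgL sinθ = 733.52 J; ½mv² = 577.92 J
W_f = 733.52 − 577.92 = 155.6 J
μ_k = W_f/(mg cosθ · L) = 155.6/(32.34 × 23.0) = 0.2092

μ_k = 0.209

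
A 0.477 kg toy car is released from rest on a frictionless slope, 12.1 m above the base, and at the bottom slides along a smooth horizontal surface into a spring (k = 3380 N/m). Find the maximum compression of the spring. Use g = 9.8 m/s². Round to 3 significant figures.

Gravitational PE at the top equals spring PE at max compression: mgh = ½kx²
x = √(2mgh/k) = √(2 × 0.477 × 9.8 × 12.1 / 3380) = 0.1829 m

x = 0.183 m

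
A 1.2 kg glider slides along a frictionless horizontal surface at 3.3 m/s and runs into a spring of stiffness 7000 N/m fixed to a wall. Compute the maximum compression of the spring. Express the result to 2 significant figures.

x = 0.043 m

Conservation of energy between contact and max compression: ½mv² = ½kx²
x = v√(m/k) = 3.3 × √(1.2/7000) = 0.04321 m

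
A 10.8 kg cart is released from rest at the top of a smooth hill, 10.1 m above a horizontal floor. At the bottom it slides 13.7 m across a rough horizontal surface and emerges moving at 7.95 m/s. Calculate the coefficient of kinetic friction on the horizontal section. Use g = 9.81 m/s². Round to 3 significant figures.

μ_k = 0.502

Energy bookkeeping (friction removes W_f = μ_k N d):
mgh = ½mv² + μ_k m g d
mgh = 1070.1 J; ½mv² = 341.29 J
W_f = 1070.1 − 341.29 = 728.8 J
μ_k = W_f/(mg·d) = 728.8/(105.9 × 13.7) = 0.5021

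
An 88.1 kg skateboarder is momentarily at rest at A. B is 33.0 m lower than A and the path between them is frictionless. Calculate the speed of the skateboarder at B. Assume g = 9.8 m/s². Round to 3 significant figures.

By conservation of mechanical energy, mgh = ½mv²
v = √(2gh) = √(2 × 9.8 × 33.0) = √646.80 = 25.43 m/s

v = 25.4 m/s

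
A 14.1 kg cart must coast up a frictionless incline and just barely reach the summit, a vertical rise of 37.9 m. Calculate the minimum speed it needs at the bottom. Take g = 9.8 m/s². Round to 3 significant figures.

v = 27.3 m/s

At the top it is momentarily at rest, so all KE converts to PE: ½mv² = mgh
v = √(2gh) = √(2 × 9.8 × 37.9) = 27.26 m/s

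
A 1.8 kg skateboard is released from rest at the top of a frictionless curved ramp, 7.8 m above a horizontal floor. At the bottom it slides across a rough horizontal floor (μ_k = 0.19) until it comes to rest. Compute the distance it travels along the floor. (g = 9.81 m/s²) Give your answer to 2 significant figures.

d = 41 m

Energy at the top = energy at the end + work done against friction:
At rest all PE has been dissipated by friction: mgh = μ_k m g d
d = h/μ_k = 7.8/0.19 = 41.05 m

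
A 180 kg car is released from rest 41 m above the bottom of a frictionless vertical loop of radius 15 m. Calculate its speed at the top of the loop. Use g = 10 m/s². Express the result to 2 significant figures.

Energy conservation: mgh = ½mv_top² + mg(2r)
v_top² = 2g(h − 2r) = 2(10)(41 − 30.00) = 220.0
v_top = 14.83 m/s

v = 15 m/s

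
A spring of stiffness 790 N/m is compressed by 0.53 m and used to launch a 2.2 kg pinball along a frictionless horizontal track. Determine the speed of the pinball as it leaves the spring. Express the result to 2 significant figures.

Conservation of energy: ½kx² = ½mv²
v = x√(k/m) = 0.53 × √(790/2.2) = 10.04 m/s

v = 10 m/s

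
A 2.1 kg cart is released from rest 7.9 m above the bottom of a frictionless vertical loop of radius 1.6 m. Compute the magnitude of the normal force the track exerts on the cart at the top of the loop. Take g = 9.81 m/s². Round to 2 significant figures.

N = 100 N

Energy from release to top (height 2r): mgh = ½mv_top² + mg(2r)
v_top² = 2g(h − 2r) = 2(9.81)(7.9 − 3.200) = 92.214 m²/s²
At the top, both N and weight point toward the centre: N + mg = mv_top²/r
N = m(v_top²/r − g) = 2.1(92.214/1.6 − 9.81) = 100.4 N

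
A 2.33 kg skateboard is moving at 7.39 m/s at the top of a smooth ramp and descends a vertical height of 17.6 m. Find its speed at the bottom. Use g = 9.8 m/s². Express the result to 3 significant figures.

Energy conservation between the two points: ½mv₀² + mgh = ½mv²
The mass cancels from both sides.
v² = v₀² + 2gh = (7.39)² + 2(9.8)(17.6) = 399.57
v = √399.57 = 19.99 m/s

v = 20.0 m/s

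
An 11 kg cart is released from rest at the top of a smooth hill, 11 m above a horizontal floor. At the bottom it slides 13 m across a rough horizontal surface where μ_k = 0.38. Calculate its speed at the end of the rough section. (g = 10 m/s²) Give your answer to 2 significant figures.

Applying the work–energy principle:
mgh = ½mv² + μ_k m g d
W_f = μ_k mg d = (0.38)(11)(10)(13) = 543.4 J
½mv² = mgh − W_f = 1210.0 − 543.4 = 666.60 J
v = √(2 × 666.60/11) = 11.01 m/s

v = 11 m/s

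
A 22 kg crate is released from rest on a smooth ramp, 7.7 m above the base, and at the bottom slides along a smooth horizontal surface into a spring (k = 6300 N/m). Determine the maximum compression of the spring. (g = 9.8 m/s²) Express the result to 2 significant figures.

Energy conservation (no friction) from release to max compression: mgh = ½kx²
x = √(2mgh/k) = √(2 × 22 × 9.8 × 7.7 / 6300) = 0.7260 m

x = 0.73 m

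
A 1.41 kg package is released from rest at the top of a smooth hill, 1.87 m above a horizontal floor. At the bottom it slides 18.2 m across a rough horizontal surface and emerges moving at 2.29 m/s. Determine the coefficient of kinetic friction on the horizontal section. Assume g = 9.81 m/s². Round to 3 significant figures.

μ_k = 0.0881

Energy bookkeeping (friction removes W_f = μ_k N d):
mgh = ½mv² + μ_k m g d
mgh = 25.866 J; ½mv² = 3.6971 J
W_f = 25.866 − 3.6971 = 22.17 J
μ_k = W_f/(mg·d) = 22.17/(13.83 × 18.2) = 0.08806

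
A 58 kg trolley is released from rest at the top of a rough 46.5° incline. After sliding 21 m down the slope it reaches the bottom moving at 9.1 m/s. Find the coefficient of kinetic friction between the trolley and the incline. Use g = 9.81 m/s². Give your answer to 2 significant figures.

Energy balance down the incline: mg L sinθ − ½mv² = μ_k (mg cosθ) L
mgL sinθ = 8667.2 J; ½mv² = 2401.5 J
W_f = 8667.2 − 2401.5 = 6266 J
μ_k = W_f/(mg cosθ · L) = 6266/(391.7 × 21) = 0.7618

μ_k = 0.76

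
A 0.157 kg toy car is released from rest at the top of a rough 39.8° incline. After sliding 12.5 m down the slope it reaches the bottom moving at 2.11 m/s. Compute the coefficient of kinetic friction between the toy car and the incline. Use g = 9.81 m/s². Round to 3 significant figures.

The energy dissipated by friction is the PE lost minus the KE gained:
mgL sinθ = 12.323 J; ½mv² = 0.34949 J
W_f = 12.323 − 0.34949 = 11.97 J
μ_k = W_f/(mg cosθ · L) = 11.97/(1.183 × 12.5) = 0.8095

μ_k = 0.810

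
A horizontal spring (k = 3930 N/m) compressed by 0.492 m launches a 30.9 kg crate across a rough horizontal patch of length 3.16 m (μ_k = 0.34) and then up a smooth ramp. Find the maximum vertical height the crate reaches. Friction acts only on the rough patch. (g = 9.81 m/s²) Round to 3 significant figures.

h = 0.495 m

Spring energy: E₀ = ½kx² = ½(3930)(0.492)² = 475.66 J
Friction: W_f = μ_k mg d = (0.34)(30.9)(9.81)(3.16) = 325.7 J
Energy at base of ramp: E = 475.66 − 325.7 = 149.97 J
At max height all remaining energy is PE: mgh = E ⇒ h = E/(mg) = 149.97/(30.9 × 9.81) = 0.4948 m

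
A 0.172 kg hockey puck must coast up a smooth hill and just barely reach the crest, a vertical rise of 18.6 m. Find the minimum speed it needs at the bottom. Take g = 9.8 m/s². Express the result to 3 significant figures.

v = 19.1 m/s

At the top it is momentarily at rest, so all KE converts to PE: ½mv² = mgh
v = √(2gh) = √(2 × 9.8 × 18.6) = 19.09 m/s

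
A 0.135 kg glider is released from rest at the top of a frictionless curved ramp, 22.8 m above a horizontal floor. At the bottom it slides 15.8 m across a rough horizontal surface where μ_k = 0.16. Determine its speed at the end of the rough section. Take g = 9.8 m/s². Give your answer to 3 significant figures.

v = 19.9 m/s

Applying the work–energy principle:
mgh = ½mv² + μ_k m g d
W_f = μ_k mg d = (0.16)(0.135)(9.8)(15.8) = 3.345 J
½mv² = mgh − W_f = 30.164 − 3.345 = 26.820 J
v = √(2 × 26.820/0.135) = 19.93 m/s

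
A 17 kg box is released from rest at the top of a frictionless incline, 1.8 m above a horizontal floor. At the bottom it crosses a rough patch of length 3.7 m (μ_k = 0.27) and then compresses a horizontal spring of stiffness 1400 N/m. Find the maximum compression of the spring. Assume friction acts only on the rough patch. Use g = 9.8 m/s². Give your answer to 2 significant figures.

x = 0.44 m

Initial energy: E₁ = mgh = (17)(9.8)(1.8) = 299.88 J
Friction removes W_f = μ_k mg d = (0.27)(17)(9.8)(3.7) = 166.4 J
Energy reaching the spring: E = 299.88 − 166.4 = 133.45 J
At max compression ½kx² = E ⇒ x = √(2E/k) = √(2 × 133.45/1400) = 0.4366 m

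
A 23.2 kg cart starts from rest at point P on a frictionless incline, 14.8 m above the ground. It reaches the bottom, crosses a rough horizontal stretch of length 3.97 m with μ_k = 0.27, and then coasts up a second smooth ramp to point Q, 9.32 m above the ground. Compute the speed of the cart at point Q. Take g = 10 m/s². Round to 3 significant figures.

v = 9.39 m/s

Energy at P: mgh₁ = (23.2)(10)(14.8) = 3433.6 J
Friction loss: W_f = μ_k mg d = 248.7 J
At Q: ½mv² + mgh₂ = mgh₁ − W_f
½mv² = 3433.6 − 248.7 − 2162.2 = 1022.7 J
v = √(2 × 1022.7/23.2) = 9.389 m/s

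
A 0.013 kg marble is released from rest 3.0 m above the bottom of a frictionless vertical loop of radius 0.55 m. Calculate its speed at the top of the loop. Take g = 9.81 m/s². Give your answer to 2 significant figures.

v = 6.1 m/s

Energy conservation: mgh = ½mv_top² + mg(2r)
v_top² = 2g(h − 2r) = 2(9.81)(3.0 − 1.100) = 37.28
v_top = 6.106 m/s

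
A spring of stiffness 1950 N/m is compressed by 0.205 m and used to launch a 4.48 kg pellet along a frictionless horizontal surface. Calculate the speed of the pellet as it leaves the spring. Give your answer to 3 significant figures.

v = 4.28 m/s

Spring PE converts entirely to kinetic energy: ½kx² = ½mv²
v = x√(k/m) = 0.205 × √(1950/4.48) = 4.277 m/s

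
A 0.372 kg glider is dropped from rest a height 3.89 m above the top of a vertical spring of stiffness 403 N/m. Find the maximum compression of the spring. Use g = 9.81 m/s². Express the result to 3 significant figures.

x = 0.275 m

Take the reference level at the top of the uncompressed spring. At max compression the glider has fallen H + x and is momentarily at rest:
mg(H + x) = ½kx²
½(403)x² − (0.372)(9.81)x − (0.372)(9.81)(3.89) = 0
201.5x² − 3.649x − 14.20 = 0
x = [3.649 + √(13.32 + 11442)]/(2 × 201.5) = 0.2746 m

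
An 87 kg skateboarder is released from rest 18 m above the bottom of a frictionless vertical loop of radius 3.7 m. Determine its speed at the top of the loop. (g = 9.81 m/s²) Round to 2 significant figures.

Energy conservation: mgh = ½mv_top² + mg(2r)
v_top² = 2g(h − 2r) = 2(9.81)(18 − 7.400) = 208.0
v_top = 14.42 m/s

v = 14 m/s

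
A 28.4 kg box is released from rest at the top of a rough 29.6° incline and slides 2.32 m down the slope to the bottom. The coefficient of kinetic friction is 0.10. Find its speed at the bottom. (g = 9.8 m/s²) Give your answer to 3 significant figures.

v = 4.30 m/s

Energy: mgh = ½mv² + W_f, with h = L sinθ and W_f = μ_k (mg cosθ) L
mgh = mgL sinθ = (28.4)(9.8)(2.32)sin29.6° = 318.94 J
W_f = μ_k mg cosθ · L = (0.10)(28.4)(9.8)cos29.6°·2.32 = 56.14 J
½mv² = 318.94 − 56.14 = 262.80 J
v = √(2 × 262.80/28.4) = 4.302 m/s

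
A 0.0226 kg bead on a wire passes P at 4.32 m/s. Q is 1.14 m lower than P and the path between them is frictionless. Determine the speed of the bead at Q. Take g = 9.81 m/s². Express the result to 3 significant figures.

By conservation of mechanical energy, ½mv₀² + mgh = ½mv²
The mass cancels from both sides.
v² = v₀² + 2gh = (4.32)² + 2(9.81)(1.14) = 41.029
v = √41.029 = 6.405 m/s

v = 6.41 m/s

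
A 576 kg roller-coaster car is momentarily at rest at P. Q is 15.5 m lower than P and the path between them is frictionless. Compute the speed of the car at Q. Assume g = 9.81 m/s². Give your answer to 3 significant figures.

v = 17.4 m/s

Equating total energy at the two states: mgh = ½mv²
v = √(2gh) = √(2 × 9.81 × 15.5) = √304.11 = 17.44 m/s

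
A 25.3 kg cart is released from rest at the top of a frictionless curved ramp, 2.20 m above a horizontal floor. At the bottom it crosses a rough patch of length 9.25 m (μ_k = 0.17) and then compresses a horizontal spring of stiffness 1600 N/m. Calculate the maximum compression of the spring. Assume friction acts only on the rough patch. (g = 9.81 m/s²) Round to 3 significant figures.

Initial energy: E₁ = mgh = (25.3)(9.81)(2.20) = 546.02 J
Friction removes W_f = μ_k mg d = (0.17)(25.3)(9.81)(9.25) = 390.3 J
Energy reaching the spring: E = 546.02 − 390.3 = 155.74 J
At max compression ½kx² = E ⇒ x = √(2E/k) = √(2 × 155.74/1600) = 0.4412 m

x = 0.441 m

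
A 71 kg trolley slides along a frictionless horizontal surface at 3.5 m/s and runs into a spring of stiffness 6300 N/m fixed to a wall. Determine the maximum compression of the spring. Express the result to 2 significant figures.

x = 0.37 m

At max compression the trolley is momentarily at rest: ½mv² = ½kx²
x = v√(m/k) = 3.5 × √(71/6300) = 0.3716 m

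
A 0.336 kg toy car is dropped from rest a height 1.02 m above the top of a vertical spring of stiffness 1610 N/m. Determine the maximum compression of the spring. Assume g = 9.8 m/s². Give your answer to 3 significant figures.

x = 0.0667 m

Let x be the compression. The total drop is H + x, and the car is instantaneously at rest at max compression, so energy conservation gives:
mg(H + x) = ½kx²
½(1610)x² − (0.336)(9.8)x − (0.336)(9.8)(1.02) = 0
805.0x² − 3.293x − 3.359 = 0
x = [3.293 + √(10.84 + 10815)]/(2 × 805.0) = 0.06667 m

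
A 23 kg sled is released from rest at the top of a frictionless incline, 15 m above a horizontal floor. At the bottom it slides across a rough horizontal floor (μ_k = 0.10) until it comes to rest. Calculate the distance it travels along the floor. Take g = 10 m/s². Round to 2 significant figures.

d = 150 m

Applying the work–energy principle:
At rest all PE has been dissipated by friction: mgh = μ_k m g d
d = h/μ_k = 15/0.10 = 150.0 m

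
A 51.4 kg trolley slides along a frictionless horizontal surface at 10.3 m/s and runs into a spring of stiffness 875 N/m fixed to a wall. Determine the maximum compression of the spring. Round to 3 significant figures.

Conservation of energy between contact and max compression: ½mv² = ½kx²
x = v√(m/k) = 10.3 × √(51.4/875) = 2.496 m

x = 2.50 m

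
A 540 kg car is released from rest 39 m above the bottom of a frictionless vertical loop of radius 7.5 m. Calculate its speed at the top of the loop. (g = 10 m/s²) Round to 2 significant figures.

v = 22 m/s

Energy conservation: mgh = ½mv_top² + mg(2r)
v_top² = 2g(h − 2r) = 2(10)(39 − 15.00) = 480.0
v_top = 21.91 m/s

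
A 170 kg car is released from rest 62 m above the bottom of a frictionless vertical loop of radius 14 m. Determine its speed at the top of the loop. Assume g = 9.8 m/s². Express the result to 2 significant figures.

v = 26 m/s

Energy conservation: mgh = ½mv_top² + mg(2r)
v_top² = 2g(h − 2r) = 2(9.8)(62 − 28.00) = 666.4
v_top = 25.81 m/s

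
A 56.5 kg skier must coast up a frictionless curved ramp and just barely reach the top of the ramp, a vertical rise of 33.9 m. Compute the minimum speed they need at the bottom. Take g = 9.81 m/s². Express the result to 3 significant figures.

v = 25.8 m/s

At the top they are momentarily at rest, so all KE converts to PE: ½mv² = mgh
v = √(2gh) = √(2 × 9.81 × 33.9) = 25.79 m/s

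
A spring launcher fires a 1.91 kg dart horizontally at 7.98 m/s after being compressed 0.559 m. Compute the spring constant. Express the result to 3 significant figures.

k = 389 N/m

½kx² = ½mv²
k = mv²/x² = (1.91)(7.98)²/(0.559)² = 389.2 N/m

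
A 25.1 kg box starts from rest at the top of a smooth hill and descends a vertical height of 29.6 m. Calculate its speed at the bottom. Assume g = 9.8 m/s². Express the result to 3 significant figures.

v = 24.1 m/s

By conservation of mechanical energy, mgh = ½mv²
The mass cancels from both sides.
v = √(2gh) = √(2 × 9.8 × 29.6) = √580.16 = 24.09 m/s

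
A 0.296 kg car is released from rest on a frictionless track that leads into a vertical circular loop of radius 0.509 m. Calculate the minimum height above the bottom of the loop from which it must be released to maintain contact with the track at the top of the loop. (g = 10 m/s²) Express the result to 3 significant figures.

At the top, for minimum speed gravity alone supplies the centripetal force: mg = mv_top²/r ⇒ v_top² = gr = 5.090 m²/s²
Energy conservation from release height h to the top (height 2r): mgh = ½mv_top² + mg(2r)
h = v_top²/(2g) + 2r = r/2 + 2r = 5r/2 = 1.272 m

h = 1.27 m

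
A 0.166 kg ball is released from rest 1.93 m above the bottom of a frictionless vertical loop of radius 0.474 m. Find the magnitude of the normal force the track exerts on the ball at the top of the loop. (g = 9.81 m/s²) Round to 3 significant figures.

Energy from release to top (height 2r): mgh = ½mv_top² + mg(2r)
v_top² = 2g(h − 2r) = 2(9.81)(1.93 − 0.9480) = 19.267 m²/s²
At the top, both N and weight point toward the centre: N + mg = mv_top²/r
N = m(v_top²/r − g) = 0.166(19.267/0.474 − 9.81) = 5.119 N

N = 5.12 N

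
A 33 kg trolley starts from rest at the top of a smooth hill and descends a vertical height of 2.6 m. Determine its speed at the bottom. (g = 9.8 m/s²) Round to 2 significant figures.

v = 7.1 m/s

Equating total energy at the two states: mgh = ½mv²
v = √(2gh) = √(2 × 9.8 × 2.6) = √50.960 = 7.139 m/s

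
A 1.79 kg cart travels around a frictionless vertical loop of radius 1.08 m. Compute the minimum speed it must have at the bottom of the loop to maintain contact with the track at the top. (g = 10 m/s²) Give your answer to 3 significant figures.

v = 7.35 m/s

At the top: mg = mv_top²/r ⇒ v_top² = gr = 10.80 m²/s²
Energy from bottom to top (height 2r): ½mv_bot² = ½mv_top² + mg(2r)
v_bot² = gr + 4gr = 5gr = 54.00
v_bot = √(5gr) = 7.348 m/s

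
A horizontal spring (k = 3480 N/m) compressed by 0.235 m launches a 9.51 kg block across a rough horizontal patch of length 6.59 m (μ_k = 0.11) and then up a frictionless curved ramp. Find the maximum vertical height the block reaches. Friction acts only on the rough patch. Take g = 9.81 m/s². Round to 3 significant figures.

Spring energy: E₀ = ½kx² = ½(3480)(0.235)² = 96.091 J
Friction: W_f = μ_k mg d = (0.11)(9.51)(9.81)(6.59) = 67.63 J
Energy at base of ramp: E = 96.091 − 67.63 = 28.463 J
At max height all remaining energy is PE: mgh = E ⇒ h = E/(mg) = 28.463/(9.51 × 9.81) = 0.3051 m

h = 0.305 m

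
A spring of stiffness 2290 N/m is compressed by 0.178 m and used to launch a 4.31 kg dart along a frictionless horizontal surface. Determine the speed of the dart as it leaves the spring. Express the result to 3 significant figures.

v = 4.10 m/s

Conservation of energy: ½kx² = ½mv²
v = x√(k/m) = 0.178 × √(2290/4.31) = 4.103 m/s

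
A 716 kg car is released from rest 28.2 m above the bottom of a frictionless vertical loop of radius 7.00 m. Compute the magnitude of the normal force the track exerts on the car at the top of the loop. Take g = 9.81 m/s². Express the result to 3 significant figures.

Energy from release to top (height 2r): mgh = ½mv_top² + mg(2r)
v_top² = 2g(h − 2r) = 2(9.81)(28.2 − 14.00) = 278.60 m²/s²
At the top, both N and weight point toward the centre: N + mg = mv_top²/r
N = m(v_top²/r − g) = 716(278.60/7.00 − 9.81) = 21473 N

N = 21500 N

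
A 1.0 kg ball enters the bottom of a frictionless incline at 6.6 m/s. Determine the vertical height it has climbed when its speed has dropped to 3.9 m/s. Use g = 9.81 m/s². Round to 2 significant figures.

Conservation of energy: ½mv₁² = ½mv₂² + mgh
h = (v₁² − v₂²)/(2g) = (6.6² − 3.9²)/(2 × 9.81) = 1.445 m

h = 1.4 m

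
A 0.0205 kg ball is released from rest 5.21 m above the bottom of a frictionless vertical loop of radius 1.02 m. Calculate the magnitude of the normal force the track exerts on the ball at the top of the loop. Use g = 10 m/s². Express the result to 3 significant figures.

Energy from release to top (height 2r): mgh = ½mv_top² + mg(2r)
v_top² = 2g(h − 2r) = 2(10)(5.21 − 2.040) = 63.400 m²/s²
At the top, both N and weight point toward the centre: N + mg = mv_top²/r
N = m(v_top²/r − g) = 0.0205(63.400/1.02 − 10) = 1.069 N

N = 1.07 N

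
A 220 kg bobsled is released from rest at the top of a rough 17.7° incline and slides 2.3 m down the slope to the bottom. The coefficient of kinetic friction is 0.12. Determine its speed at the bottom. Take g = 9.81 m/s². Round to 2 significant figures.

Work–energy: mg(L sinθ) − μ_k(mg cosθ)L = ½mv²
mgh = mgL sinθ = (220)(9.81)(2.3)sin17.7° = 1509.2 J
W_f = μ_k mg cosθ · L = (0.12)(220)(9.81)cos17.7°·2.3 = 567.5 J
½mv² = 1509.2 − 567.5 = 941.71 J
v = √(2 × 941.71/220) = 2.926 m/s

v = 2.9 m/s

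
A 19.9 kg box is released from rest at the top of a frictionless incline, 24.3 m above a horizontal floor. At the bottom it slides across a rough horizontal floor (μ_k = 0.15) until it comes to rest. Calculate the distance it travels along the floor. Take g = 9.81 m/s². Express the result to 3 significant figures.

d = 162 m

Energy at the top = energy at the end + work done against friction:
At rest all PE has been dissipated by friction: mgh = μ_k m g d
d = h/μ_k = 24.3/0.15 = 162.0 m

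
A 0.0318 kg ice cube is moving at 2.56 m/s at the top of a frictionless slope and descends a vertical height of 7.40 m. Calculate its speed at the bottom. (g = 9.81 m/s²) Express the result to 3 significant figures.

v = 12.3 m/s

By conservation of mechanical energy, ½mv₀² + mgh = ½mv²
v² = v₀² + 2gh = (2.56)² + 2(9.81)(7.40) = 151.74
v = √151.74 = 12.32 m/s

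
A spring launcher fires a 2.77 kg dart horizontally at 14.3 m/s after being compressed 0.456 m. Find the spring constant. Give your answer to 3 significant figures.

k = 2720 N/m

½kx² = ½mv²
k = mv²/x² = (2.77)(14.3)²/(0.456)² = 2724 N/m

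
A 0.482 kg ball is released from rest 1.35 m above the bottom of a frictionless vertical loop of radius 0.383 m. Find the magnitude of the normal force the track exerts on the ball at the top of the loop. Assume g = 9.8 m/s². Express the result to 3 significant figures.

Energy from release to top (height 2r): mgh = ½mv_top² + mg(2r)
v_top² = 2g(h − 2r) = 2(9.8)(1.35 − 0.7660) = 11.446 m²/s²
At the top, both N and weight point toward the centre: N + mg = mv_top²/r
N = m(v_top²/r − g) = 0.482(11.446/0.383 − 9.8) = 9.682 N

N = 9.68 N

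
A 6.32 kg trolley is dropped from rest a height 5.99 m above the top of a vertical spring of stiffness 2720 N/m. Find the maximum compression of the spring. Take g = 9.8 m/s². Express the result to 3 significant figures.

x = 0.546 m

Let x be the compression. The total drop is H + x, and the trolley is instantaneously at rest at max compression, so energy conservation gives:
mg(H + x) = ½kx²
½(2720)x² − (6.32)(9.8)x − (6.32)(9.8)(5.99) = 0
1360x² − 61.94x − 371.0 = 0
x = [61.94 + √(3836 + 2.0182e+06)]/(2 × 1360) = 0.5456 m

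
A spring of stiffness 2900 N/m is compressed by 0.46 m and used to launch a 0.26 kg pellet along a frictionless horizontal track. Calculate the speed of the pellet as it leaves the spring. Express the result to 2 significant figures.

v = 49 m/s

Spring PE converts entirely to kinetic energy: ½kx² = ½mv²
v = x√(k/m) = 0.46 × √(2900/0.26) = 48.58 m/s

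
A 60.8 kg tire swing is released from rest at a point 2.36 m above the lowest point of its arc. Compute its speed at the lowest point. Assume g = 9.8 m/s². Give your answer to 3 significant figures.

Mechanical energy is conserved (no friction): mgh = ½mv²
v = √(2gh) = √(2 × 9.8 × 2.36) = √46.256 = 6.801 m/s

v = 6.80 m/s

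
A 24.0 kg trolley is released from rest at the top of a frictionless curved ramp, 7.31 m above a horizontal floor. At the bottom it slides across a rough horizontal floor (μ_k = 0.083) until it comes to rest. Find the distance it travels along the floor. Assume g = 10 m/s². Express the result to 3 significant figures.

Energy bookkeeping (friction removes W_f = μ_k N d):
At rest all PE has been dissipated by friction: mgh = μ_k m g d
d = h/μ_k = 7.31/0.083 = 88.07 m

d = 88.1 m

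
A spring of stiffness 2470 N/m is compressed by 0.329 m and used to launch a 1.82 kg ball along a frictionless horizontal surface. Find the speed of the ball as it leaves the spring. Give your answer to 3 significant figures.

v = 12.1 m/s

Spring PE converts entirely to kinetic energy: ½kx² = ½mv²
v = x√(k/m) = 0.329 × √(2470/1.82) = 12.12 m/s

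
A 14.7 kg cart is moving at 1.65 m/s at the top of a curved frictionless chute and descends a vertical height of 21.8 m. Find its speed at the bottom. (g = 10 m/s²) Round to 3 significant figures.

Energy conservation between the two points: ½mv₀² + mgh = ½mv²
The mass cancels from both sides.
v² = v₀² + 2gh = (1.65)² + 2(10)(21.8) = 438.72
v = √438.72 = 20.95 m/s

v = 20.9 m/s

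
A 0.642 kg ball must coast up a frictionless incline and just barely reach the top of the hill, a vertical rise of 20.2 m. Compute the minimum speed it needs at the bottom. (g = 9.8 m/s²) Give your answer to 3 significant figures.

v = 19.9 m/s

At the top it is momentarily at rest, so all KE converts to PE: ½mv² = mgh
v = √(2gh) = √(2 × 9.8 × 20.2) = 19.90 m/s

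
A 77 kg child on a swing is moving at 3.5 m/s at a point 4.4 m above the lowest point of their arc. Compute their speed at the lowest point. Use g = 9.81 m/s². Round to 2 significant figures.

v = 9.9 m/s

By conservation of mechanical energy, ½mv₀² + mgh = ½mv²
v² = v₀² + 2gh = (3.5)² + 2(9.81)(4.4) = 98.578
v = √98.578 = 9.929 m/s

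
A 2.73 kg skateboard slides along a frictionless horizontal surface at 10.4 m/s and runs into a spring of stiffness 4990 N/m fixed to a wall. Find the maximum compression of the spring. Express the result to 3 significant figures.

At max compression the skateboard is momentarily at rest: ½mv² = ½kx²
x = v√(m/k) = 10.4 × √(2.73/4990) = 0.2433 m

x = 0.243 m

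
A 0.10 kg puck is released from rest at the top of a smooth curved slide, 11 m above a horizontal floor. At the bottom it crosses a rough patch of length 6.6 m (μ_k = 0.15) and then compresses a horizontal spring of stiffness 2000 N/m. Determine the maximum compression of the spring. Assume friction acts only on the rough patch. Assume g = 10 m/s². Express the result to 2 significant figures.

x = 0.10 m

Initial energy: E₁ = mgh = (0.10)(10)(11) = 11.000 J
Friction removes W_f = μ_k mg d = (0.15)(0.10)(10)(6.6) = 0.9900 J
Energy reaching the spring: E = 11.000 − 0.9900 = 10.010 J
At max compression ½kx² = E ⇒ x = √(2E/k) = √(2 × 10.010/2000) = 0.1000 m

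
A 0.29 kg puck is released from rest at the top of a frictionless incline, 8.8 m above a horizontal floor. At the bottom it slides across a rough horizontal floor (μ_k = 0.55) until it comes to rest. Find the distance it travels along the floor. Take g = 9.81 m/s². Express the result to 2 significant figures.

Energy at the top = energy at the end + work done against friction:
At rest all PE has been dissipated by friction: mgh = μ_k m g d
d = h/μ_k = 8.8/0.55 = 16.00 m

d = 16 m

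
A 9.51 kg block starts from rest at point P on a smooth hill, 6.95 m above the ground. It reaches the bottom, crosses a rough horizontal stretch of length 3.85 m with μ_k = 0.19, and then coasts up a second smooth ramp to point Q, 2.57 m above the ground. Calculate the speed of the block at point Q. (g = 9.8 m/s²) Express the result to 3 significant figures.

v = 8.46 m/s

Energy at P: mgh₁ = (9.51)(9.8)(6.95) = 647.73 J
Friction loss: W_f = μ_k mg d = 68.17 J
At Q: ½mv² + mgh₂ = mgh₁ − W_f
½mv² = 647.73 − 68.17 − 239.52 = 340.03 J
v = √(2 × 340.03/9.51) = 8.456 m/s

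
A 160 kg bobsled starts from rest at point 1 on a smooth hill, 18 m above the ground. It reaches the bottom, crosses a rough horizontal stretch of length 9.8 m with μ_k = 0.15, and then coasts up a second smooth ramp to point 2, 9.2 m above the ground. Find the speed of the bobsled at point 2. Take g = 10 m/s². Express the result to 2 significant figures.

v = 12 m/s

Energy at 1: mgh₁ = (160)(10)(18) = 28800 J
Friction loss: W_f = μ_k mg d = 2352 J
At 2: ½mv² + mgh₂ = mgh₁ − W_f
½mv² = 28800 − 2352 − 14720 = 11728 J
v = √(2 × 11728/160) = 12.11 m/s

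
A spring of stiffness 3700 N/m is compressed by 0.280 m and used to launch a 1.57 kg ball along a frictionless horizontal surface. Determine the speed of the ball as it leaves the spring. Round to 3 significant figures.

v = 13.6 m/s

Conservation of energy: ½kx² = ½mv²
v = x√(k/m) = 0.280 × √(3700/1.57) = 13.59 m/s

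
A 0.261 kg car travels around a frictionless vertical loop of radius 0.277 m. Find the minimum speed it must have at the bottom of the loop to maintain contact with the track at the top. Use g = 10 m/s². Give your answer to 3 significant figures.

At the top: mg = mv_top²/r ⇒ v_top² = gr = 2.770 m²/s²
Energy from bottom to top (height 2r): ½mv_bot² = ½mv_top² + mg(2r)
v_bot² = gr + 4gr = 5gr = 13.85
v_bot = √(5gr) = 3.722 m/s

v = 3.72 m/s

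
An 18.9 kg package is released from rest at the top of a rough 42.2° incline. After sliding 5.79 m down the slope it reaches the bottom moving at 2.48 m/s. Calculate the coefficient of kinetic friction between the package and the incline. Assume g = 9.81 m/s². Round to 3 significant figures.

The energy dissipated by friction is the PE lost minus the KE gained:
mgL sinθ = 721.10 J; ½mv² = 58.121 J
W_f = 721.10 − 58.121 = 663.0 J
μ_k = W_f/(mg cosθ · L) = 663.0/(137.4 × 5.79) = 0.8337

μ_k = 0.834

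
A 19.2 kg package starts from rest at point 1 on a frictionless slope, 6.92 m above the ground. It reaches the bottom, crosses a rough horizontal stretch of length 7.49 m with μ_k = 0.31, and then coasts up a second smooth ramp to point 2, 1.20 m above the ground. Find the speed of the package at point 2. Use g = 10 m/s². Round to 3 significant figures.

Energy at 1: mgh₁ = (19.2)(10)(6.92) = 1328.6 J
Friction loss: W_f = μ_k mg d = 445.8 J
At 2: ½mv² + mgh₂ = mgh₁ − W_f
½mv² = 1328.6 − 445.8 − 230.40 = 652.44 J
v = √(2 × 652.44/19.2) = 8.244 m/s

v = 8.24 m/s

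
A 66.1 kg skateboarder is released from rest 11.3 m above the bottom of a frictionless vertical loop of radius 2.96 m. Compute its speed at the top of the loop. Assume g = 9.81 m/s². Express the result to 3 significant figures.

v = 10.3 m/s

Energy conservation: mgh = ½mv_top² + mg(2r)
v_top² = 2g(h − 2r) = 2(9.81)(11.3 − 5.920) = 105.6
v_top = 10.27 m/s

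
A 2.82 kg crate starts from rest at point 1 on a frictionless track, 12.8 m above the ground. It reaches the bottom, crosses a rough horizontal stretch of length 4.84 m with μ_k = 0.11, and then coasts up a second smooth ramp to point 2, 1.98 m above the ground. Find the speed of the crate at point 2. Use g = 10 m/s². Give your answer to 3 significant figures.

Energy at 1: mgh₁ = (2.82)(10)(12.8) = 360.96 J
Friction loss: W_f = μ_k mg d = 15.01 J
At 2: ½mv² + mgh₂ = mgh₁ − W_f
½mv² = 360.96 − 15.01 − 55.836 = 290.11 J
v = √(2 × 290.11/2.82) = 14.34 m/s

v = 14.3 m/s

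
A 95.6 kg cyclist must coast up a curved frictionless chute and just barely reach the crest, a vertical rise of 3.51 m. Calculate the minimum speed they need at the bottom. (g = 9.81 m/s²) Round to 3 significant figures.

At the top they are momentarily at rest, so all KE converts to PE: ½mv² = mgh
v = √(2gh) = √(2 × 9.81 × 3.51) = 8.299 m/s

v = 8.30 m/s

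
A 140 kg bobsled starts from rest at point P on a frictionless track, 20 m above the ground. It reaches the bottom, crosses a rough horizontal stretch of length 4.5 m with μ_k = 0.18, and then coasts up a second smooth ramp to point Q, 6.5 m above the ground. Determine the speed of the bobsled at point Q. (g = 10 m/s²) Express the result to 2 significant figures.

v = 16 m/s

Energy at P: mgh₁ = (140)(10)(20) = 28000 J
Friction loss: W_f = μ_k mg d = 1134 J
At Q: ½mv² + mgh₂ = mgh₁ − W_f
½mv² = 28000 − 1134 − 9100.0 = 17766 J
v = √(2 × 17766/140) = 15.93 m/s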